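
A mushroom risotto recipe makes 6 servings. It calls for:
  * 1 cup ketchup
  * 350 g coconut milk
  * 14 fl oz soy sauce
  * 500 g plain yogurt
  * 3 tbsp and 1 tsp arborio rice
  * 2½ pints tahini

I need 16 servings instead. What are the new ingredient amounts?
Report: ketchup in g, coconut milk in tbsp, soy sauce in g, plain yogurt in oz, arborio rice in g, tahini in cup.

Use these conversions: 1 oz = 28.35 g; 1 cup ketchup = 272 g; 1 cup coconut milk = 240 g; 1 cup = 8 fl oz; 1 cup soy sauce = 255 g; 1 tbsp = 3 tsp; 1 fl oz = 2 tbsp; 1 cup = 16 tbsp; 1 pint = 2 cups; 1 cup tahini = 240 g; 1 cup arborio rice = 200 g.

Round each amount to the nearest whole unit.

Scaling factor: 16/6 = 8/3.
ketchup: 1 cup × 8/3 × 272 g/cup ≈ 725 g
coconut milk: 350 g × 8/3 ÷ 240 g/cup × 16 tbsp/cup ≈ 62 tbsp
soy sauce: 14 fl oz × 8/3 ÷ 8 fl oz/cup × 255 g/cup = 1190 g
plain yogurt: 500 g × 8/3 ÷ 28.35 g/oz ≈ 47 oz
arborio rice: (3 tbsp + 1 tsp = 10/3 tbsp) × 8/3 ÷ 16 tbsp/cup × 200 g/cup ≈ 111 g
tahini: 2.5 pint × 8/3 × 2 cup/pint ≈ 13 cup

ketchup: 725 g; coconut milk: 62 tbsp; soy sauce: 1190 g; plain yogurt: 47 oz; arborio rice: 111 g; tahini: 13 cup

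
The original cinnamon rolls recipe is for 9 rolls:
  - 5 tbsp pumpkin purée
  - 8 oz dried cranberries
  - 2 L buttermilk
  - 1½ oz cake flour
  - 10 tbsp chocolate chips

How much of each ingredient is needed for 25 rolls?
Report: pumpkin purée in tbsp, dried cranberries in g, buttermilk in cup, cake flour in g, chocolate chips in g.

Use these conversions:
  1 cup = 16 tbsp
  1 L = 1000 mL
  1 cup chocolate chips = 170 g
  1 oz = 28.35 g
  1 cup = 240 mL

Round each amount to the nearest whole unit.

pumpkin purée: 14 tbsp; dried cranberries: 630 g; buttermilk: 23 cup; cake flour: 118 g; chocolate chips: 295 g

Scaling factor: 25/9.
pumpkin purée: 5 tbsp × 25/9 ≈ 14 tbsp
dried cranberries: 8 oz × 25/9 × 28.35 g/oz = 630 g
buttermilk: 2 L × 25/9 × 1000 mL/L ÷ 240 mL/cup ≈ 23 cup
cake flour: 1.5 oz × 25/9 × 28.35 g/oz ≈ 118 g
chocolate chips: 10 tbsp × 25/9 ÷ 16 tbsp/cup × 170 g/cup ≈ 295 g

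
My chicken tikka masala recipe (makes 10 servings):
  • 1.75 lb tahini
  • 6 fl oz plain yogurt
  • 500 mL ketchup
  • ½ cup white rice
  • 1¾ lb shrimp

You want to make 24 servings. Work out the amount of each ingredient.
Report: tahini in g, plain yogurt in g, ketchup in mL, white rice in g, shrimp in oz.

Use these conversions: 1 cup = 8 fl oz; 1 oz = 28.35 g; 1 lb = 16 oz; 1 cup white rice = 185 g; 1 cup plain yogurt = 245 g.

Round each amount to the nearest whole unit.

tahini: 1905 g; plain yogurt: 441 g; ketchup: 1200 mL; white rice: 222 g; shrimp: 67 oz

Scaling factor: 24/10 = 12/5 = 2.4.
tahini: 1.75 lb × 12/5 × 16 oz/lb × 28.35 g/oz ≈ 1905 g
plain yogurt: 6 fl oz × 12/5 ÷ 8 fl oz/cup × 245 g/cup = 441 g
ketchup: 500 mL × 12/5 = 1200 mL
white rice: 0.5 cup × 12/5 × 185 g/cup = 222 g
shrimp: 1.75 lb × 12/5 × 16 oz/lb ≈ 67 oz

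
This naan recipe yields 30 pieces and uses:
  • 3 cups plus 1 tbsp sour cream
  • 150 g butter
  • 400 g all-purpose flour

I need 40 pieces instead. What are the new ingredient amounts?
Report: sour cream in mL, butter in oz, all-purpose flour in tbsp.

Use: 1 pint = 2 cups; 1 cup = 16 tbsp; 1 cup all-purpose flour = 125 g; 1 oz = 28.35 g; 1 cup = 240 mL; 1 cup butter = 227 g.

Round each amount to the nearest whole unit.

sour cream: 980 mL; butter: 7 oz; all-purpose flour: 68 tbsp

Scaling factor: 40/30 = 4/3.
sour cream: (3 cup + 1 tbsp = 3.0625 cup) × 4/3 × 240 mL/cup = 980 mL
butter: 150 g × 4/3 ÷ 28.35 g/oz ≈ 7 oz
all-purpose flour: 400 g × 4/3 ÷ 125 g/cup × 16 tbsp/cup ≈ 68 tbsp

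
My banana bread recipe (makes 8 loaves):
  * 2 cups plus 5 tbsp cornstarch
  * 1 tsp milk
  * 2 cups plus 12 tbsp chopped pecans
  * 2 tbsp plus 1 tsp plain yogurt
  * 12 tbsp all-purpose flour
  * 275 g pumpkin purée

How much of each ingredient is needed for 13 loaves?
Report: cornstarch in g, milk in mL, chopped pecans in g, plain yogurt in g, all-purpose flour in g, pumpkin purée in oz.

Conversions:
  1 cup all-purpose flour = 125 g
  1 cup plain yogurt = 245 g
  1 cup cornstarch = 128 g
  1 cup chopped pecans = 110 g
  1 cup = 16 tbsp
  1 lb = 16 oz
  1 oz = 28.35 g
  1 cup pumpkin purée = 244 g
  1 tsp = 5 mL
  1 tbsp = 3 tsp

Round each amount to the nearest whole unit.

cornstarch: 481 g; milk: 8 mL; chopped pecans: 492 g; plain yogurt: 58 g; all-purpose flour: 152 g; pumpkin purée: 16 oz

Scaling factor: 13/8 = 1.625.
cornstarch: (2 cup + 5 tbsp = 2.3125 cup) × 13/8 × 128 g/cup = 481 g
milk: 1 tsp × 13/8 × 5 mL/tsp ≈ 8 mL
chopped pecans: (2 cup + 12 tbsp = 2.75 cup) × 13/8 × 110 g/cup ≈ 492 g
plain yogurt: (2 tbsp + 1 tsp = 7/3 tbsp) × 13/8 ÷ 16 tbsp/cup × 245 g/cup ≈ 58 g
all-purpose flour: 12 tbsp × 13/8 ÷ 16 tbsp/cup × 125 g/cup ≈ 152 g
pumpkin purée: 275 g × 13/8 ÷ 28.35 g/oz ≈ 16 oz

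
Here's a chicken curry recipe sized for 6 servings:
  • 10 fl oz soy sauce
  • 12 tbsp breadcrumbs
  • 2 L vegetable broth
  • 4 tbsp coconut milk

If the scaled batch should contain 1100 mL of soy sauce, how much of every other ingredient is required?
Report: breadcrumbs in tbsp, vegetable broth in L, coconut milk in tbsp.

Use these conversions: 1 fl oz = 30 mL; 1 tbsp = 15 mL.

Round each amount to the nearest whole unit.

The original recipe has 300 mL of soy sauce, so the scaling factor is 1100 ÷ 300 = 11/3.
breadcrumbs: 12 tbsp × 11/3 = 44 tbsp
vegetable broth: 2 L × 11/3 ≈ 7 L
coconut milk: 4 tbsp × 11/3 ≈ 15 tbsp

breadcrumbs: 44 tbsp; vegetable broth: 7 L; coconut milk: 15 tbsp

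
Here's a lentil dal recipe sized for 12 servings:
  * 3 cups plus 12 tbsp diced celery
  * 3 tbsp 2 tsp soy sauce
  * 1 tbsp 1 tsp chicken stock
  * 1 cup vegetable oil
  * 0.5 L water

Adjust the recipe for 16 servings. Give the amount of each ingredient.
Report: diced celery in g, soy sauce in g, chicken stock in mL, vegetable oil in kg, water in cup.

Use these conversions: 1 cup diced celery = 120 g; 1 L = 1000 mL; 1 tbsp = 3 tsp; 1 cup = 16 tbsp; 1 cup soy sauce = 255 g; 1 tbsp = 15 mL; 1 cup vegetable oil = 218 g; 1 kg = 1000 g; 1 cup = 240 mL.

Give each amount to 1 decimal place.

Scaling factor: 16/12 = 4/3.
diced celery: (3 cup + 12 tbsp = 3.75 cup) × 4/3 × 120 g/cup = 600.0 g
soy sauce: (3 tbsp + 2 tsp = 11/3 tbsp) × 4/3 ÷ 16 tbsp/cup × 255 g/cup ≈ 77.9 g
chicken stock: (1 tbsp + 1 tsp = 4/3 tbsp) × 4/3 × 15 mL/tbsp ≈ 26.7 mL
vegetable oil: 1 cup × 4/3 × 218 g/cup ÷ 1000 g/kg ≈ 0.3 kg
water: 0.5 L × 4/3 × 1000 mL/L ÷ 240 mL/cup ≈ 2.8 cup

diced celery: 600.0 g; soy sauce: 77.9 g; chicken stock: 26.7 mL; vegetable oil: 0.3 kg; water: 2.8 cup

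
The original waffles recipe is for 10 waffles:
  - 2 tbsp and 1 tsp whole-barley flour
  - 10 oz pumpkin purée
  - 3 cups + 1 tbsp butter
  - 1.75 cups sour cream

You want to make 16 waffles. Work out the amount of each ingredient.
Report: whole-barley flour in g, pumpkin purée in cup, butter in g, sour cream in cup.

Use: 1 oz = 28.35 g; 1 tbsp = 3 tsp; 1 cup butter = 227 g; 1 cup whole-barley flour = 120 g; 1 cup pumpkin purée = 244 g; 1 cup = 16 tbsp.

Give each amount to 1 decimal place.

whole-barley flour: 28.0 g; pumpkin purée: 1.9 cup; butter: 1112.3 g; sour cream: 2.8 cup

Scaling factor: 16/10 = 8/5 = 1.6.
whole-barley flour: (2 tbsp + 1 tsp = 7/3 tbsp) × 8/5 ÷ 16 tbsp/cup × 120 g/cup = 28.0 g
pumpkin purée: 10 oz × 8/5 × 28.35 g/oz ÷ 244 g/cup ≈ 1.9 cup
butter: (3 cup + 1 tbsp = 3.0625 cup) × 8/5 × 227 g/cup = 1112.3 g
sour cream: 1.75 cup × 8/5 = 2.8 cup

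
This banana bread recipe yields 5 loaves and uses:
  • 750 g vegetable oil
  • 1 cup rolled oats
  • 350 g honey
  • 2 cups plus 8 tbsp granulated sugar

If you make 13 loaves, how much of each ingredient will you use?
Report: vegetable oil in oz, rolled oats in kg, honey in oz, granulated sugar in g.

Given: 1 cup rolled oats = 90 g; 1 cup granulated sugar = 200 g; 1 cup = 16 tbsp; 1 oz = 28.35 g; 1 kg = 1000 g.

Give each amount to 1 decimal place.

vegetable oil: 68.8 oz; rolled oats: 0.2 kg; honey: 32.1 oz; granulated sugar: 1300.0 g

Scaling factor: 13/5 = 2.6.
vegetable oil: 750 g × 13/5 ÷ 28.35 g/oz ≈ 68.8 oz
rolled oats: 1 cup × 13/5 × 90 g/cup ÷ 1000 g/kg ≈ 0.2 kg
honey: 350 g × 13/5 ÷ 28.35 g/oz ≈ 32.1 oz
granulated sugar: (2 cup + 8 tbsp = 2.5 cup) × 13/5 × 200 g/cup = 1300.0 g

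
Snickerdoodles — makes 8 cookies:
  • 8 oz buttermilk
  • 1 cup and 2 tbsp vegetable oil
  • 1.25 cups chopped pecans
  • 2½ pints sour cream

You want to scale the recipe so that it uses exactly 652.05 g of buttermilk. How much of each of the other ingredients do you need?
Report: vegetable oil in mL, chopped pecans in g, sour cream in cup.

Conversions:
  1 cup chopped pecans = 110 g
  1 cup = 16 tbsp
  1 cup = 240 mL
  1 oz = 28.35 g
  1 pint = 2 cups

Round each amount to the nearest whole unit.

The original recipe has 226.8 g of buttermilk, so the scaling factor is 652.05 ÷ 226.8 = 23/8 = 2.875.
vegetable oil: (1 cup + 2 tbsp = 1.125 cup) × 23/8 × 240 mL/cup ≈ 776 mL
chopped pecans: 1.25 cup × 23/8 × 110 g/cup ≈ 395 g
sour cream: 2.5 pint × 23/8 × 2 cup/pint ≈ 14 cup

vegetable oil: 776 mL; chopped pecans: 395 g; sour cream: 14 cup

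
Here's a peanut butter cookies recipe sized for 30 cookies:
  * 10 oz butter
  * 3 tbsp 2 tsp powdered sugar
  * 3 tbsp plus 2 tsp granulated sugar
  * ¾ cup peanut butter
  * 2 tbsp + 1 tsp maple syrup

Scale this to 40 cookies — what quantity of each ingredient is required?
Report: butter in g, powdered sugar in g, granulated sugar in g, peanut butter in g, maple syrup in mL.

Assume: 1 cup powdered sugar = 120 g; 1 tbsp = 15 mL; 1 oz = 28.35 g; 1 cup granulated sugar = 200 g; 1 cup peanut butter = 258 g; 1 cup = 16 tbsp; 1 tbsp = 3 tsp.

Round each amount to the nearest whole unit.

Scaling factor: 40/30 = 4/3.
butter: 10 oz × 4/3 × 28.35 g/oz = 378 g
powdered sugar: (3 tbsp + 2 tsp = 11/3 tbsp) × 4/3 ÷ 16 tbsp/cup × 120 g/cup ≈ 37 g
granulated sugar: (3 tbsp + 2 tsp = 11/3 tbsp) × 4/3 ÷ 16 tbsp/cup × 200 g/cup ≈ 61 g
peanut butter: 0.75 cup × 4/3 × 258 g/cup = 258 g
maple syrup: (2 tbsp + 1 tsp = 7/3 tbsp) × 4/3 × 15 mL/tbsp ≈ 47 mL

butter: 378 g; powdered sugar: 37 g; granulated sugar: 61 g; peanut butter: 258 g; maple syrup: 47 mL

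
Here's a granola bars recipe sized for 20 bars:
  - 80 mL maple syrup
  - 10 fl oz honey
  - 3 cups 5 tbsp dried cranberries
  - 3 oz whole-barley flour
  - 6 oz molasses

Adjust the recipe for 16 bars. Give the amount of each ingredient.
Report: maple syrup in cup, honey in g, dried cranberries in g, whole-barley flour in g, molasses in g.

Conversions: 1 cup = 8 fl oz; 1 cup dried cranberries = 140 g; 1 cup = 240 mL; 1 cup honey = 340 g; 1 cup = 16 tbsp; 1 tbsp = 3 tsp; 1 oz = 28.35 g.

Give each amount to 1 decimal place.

maple syrup: 0.3 cup; honey: 340.0 g; dried cranberries: 371.0 g; whole-barley flour: 68.0 g; molasses: 136.1 g

Scaling factor: 16/20 = 4/5 = 0.8.
maple syrup: 80 mL × 4/5 ÷ 240 mL/cup ≈ 0.3 cup
honey: 10 fl oz × 4/5 ÷ 8 fl oz/cup × 340 g/cup = 340.0 g
dried cranberries: (3 cup + 5 tbsp = 3.3125 cup) × 4/5 × 140 g/cup = 371.0 g
whole-barley flour: 3 oz × 4/5 × 28.35 g/oz ≈ 68.0 g
molasses: 6 oz × 4/5 × 28.35 g/oz ≈ 136.1 g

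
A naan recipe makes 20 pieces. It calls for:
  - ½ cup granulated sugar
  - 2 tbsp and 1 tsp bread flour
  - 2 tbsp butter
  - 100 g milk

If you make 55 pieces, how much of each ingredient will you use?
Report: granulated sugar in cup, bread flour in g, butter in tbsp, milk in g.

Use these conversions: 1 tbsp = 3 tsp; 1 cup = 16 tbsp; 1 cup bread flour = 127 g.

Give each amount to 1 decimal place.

granulated sugar: 1.4 cup; bread flour: 50.9 g; butter: 5.5 tbsp; milk: 275.0 g

Scaling factor: 55/20 = 11/4 = 2.75.
granulated sugar: 0.5 cup × 11/4 ≈ 1.4 cup
bread flour: (2 tbsp + 1 tsp = 7/3 tbsp) × 11/4 ÷ 16 tbsp/cup × 127 g/cup ≈ 50.9 g
butter: 2 tbsp × 11/4 = 5.5 tbsp
milk: 100 g × 11/4 = 275.0 g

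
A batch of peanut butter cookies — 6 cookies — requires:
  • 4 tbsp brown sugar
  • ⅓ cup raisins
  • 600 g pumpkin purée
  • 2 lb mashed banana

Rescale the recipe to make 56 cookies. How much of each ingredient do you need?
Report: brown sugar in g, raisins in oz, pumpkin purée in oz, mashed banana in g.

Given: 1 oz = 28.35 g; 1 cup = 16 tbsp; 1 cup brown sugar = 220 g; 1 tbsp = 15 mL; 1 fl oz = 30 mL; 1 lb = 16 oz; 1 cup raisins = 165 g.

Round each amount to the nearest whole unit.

Scaling factor: 56/6 = 28/3.
brown sugar: 4 tbsp × 28/3 ÷ 16 tbsp/cup × 220 g/cup ≈ 513 g
raisins: 1/3 cup × 28/3 × 165 g/cup ÷ 28.35 g/oz ≈ 18 oz
pumpkin purée: 600 g × 28/3 ÷ 28.35 g/oz ≈ 198 oz
mashed banana: 2 lb × 28/3 × 16 oz/lb × 28.35 g/oz ≈ 8467 g

brown sugar: 513 g; raisins: 18 oz; pumpkin purée: 198 oz; mashed banana: 8467 g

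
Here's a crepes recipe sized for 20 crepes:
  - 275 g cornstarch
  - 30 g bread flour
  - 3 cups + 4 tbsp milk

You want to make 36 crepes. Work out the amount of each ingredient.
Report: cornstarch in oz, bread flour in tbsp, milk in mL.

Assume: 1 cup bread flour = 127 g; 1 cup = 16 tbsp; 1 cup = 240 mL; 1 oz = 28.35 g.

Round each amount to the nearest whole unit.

cornstarch: 17 oz; bread flour: 7 tbsp; milk: 1404 mL

Scaling factor: 36/20 = 9/5 = 1.8.
cornstarch: 275 g × 9/5 ÷ 28.35 g/oz ≈ 17 oz
bread flour: 30 g × 9/5 ÷ 127 g/cup × 16 tbsp/cup ≈ 7 tbsp
milk: (3 cup + 4 tbsp = 3.25 cup) × 9/5 × 240 mL/cup = 1404 mL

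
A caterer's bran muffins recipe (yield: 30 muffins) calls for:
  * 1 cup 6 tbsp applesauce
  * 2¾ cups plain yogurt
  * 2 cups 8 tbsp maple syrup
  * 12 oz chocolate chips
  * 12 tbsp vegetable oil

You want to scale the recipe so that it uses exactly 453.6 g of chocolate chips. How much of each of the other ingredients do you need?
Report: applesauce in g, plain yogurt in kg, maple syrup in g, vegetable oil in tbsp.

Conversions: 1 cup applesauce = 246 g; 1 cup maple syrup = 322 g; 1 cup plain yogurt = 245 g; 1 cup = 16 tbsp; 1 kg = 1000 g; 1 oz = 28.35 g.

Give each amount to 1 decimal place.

The original recipe has 340.2 g of chocolate chips, so the scaling factor is 453.6 ÷ 340.2 = 4/3.
applesauce: (1 cup + 6 tbsp = 1.375 cup) × 4/3 × 246 g/cup = 451.0 g
plain yogurt: 2.75 cup × 4/3 × 245 g/cup ÷ 1000 g/kg ≈ 0.9 kg
maple syrup: (2 cup + 8 tbsp = 2.5 cup) × 4/3 × 322 g/cup ≈ 1073.3 g
vegetable oil: 12 tbsp × 4/3 = 16.0 tbsp

applesauce: 451.0 g; plain yogurt: 0.9 kg; maple syrup: 1073.3 g; vegetable oil: 16.0 tbsp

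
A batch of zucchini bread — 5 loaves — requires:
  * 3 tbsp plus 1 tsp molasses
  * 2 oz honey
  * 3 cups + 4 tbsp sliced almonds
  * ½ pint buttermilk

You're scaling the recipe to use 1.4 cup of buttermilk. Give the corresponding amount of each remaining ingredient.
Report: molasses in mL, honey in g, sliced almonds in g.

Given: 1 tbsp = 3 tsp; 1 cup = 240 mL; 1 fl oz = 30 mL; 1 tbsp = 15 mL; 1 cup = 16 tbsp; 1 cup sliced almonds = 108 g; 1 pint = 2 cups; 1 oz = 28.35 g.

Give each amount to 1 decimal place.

molasses: 70.0 mL; honey: 79.4 g; sliced almonds: 491.4 g

The original recipe has 1 cup of buttermilk, so the scaling factor is 1.4 ÷ 1 = 7/5 = 1.4.
molasses: (3 tbsp + 1 tsp = 10/3 tbsp) × 7/5 × 15 mL/tbsp = 70.0 mL
honey: 2 oz × 7/5 × 28.35 g/oz ≈ 79.4 g
sliced almonds: (3 cup + 4 tbsp = 3.25 cup) × 7/5 × 108 g/cup = 491.4 g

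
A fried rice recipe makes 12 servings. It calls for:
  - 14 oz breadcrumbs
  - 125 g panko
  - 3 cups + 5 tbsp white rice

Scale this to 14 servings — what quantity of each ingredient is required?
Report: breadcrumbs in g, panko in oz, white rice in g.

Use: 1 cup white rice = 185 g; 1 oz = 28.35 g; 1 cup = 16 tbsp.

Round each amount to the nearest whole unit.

breadcrumbs: 463 g; panko: 5 oz; white rice: 715 g

Scaling factor: 14/12 = 7/6.
breadcrumbs: 14 oz × 7/6 × 28.35 g/oz ≈ 463 g
panko: 125 g × 7/6 ÷ 28.35 g/oz ≈ 5 oz
white rice: (3 cup + 5 tbsp = 3.3125 cup) × 7/6 × 185 g/cup ≈ 715 g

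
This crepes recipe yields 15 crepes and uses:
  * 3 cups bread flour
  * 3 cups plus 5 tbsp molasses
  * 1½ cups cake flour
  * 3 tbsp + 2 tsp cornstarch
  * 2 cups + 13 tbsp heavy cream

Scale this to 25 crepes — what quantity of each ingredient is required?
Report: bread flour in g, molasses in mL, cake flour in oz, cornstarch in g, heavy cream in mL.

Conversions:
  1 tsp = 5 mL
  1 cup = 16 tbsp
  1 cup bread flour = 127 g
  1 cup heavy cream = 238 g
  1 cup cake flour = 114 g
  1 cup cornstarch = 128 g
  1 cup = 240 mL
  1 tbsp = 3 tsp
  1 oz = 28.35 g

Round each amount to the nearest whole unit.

bread flour: 635 g; molasses: 1325 mL; cake flour: 10 oz; cornstarch: 49 g; heavy cream: 1125 mL

Scaling factor: 25/15 = 5/3.
bread flour: 3 cup × 5/3 × 127 g/cup = 635 g
molasses: (3 cup + 5 tbsp = 3.3125 cup) × 5/3 × 240 mL/cup = 1325 mL
cake flour: 1.5 cup × 5/3 × 114 g/cup ÷ 28.35 g/oz ≈ 10 oz
cornstarch: (3 tbsp + 2 tsp = 11/3 tbsp) × 5/3 ÷ 16 tbsp/cup × 128 g/cup ≈ 49 g
heavy cream: (2 cup + 13 tbsp = 2.8125 cup) × 5/3 × 240 mL/cup = 1125 mL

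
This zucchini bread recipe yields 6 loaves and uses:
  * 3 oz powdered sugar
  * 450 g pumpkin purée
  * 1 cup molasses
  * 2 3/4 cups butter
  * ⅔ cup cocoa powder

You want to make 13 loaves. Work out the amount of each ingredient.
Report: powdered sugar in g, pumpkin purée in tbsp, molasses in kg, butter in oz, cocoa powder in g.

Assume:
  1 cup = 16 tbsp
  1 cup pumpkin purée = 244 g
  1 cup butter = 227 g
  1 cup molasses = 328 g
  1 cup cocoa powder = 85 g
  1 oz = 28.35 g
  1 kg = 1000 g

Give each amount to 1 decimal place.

Scaling factor: 13/6.
powdered sugar: 3 oz × 13/6 × 28.35 g/oz ≈ 184.3 g
pumpkin purée: 450 g × 13/6 ÷ 244 g/cup × 16 tbsp/cup ≈ 63.9 tbsp
molasses: 1 cup × 13/6 × 328 g/cup ÷ 1000 g/kg ≈ 0.7 kg
butter: 2.75 cup × 13/6 × 227 g/cup ÷ 28.35 g/oz ≈ 47.7 oz
cocoa powder: 2/3 cup × 13/6 × 85 g/cup ≈ 122.8 g

powdered sugar: 184.3 g; pumpkin purée: 63.9 tbsp; molasses: 0.7 kg; butter: 47.7 oz; cocoa powder: 122.8 g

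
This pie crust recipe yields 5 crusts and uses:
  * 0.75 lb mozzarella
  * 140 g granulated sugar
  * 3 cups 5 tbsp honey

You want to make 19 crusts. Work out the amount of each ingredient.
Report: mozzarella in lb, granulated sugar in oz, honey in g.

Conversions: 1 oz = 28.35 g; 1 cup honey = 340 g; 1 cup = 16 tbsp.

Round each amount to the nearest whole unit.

mozzarella: 3 lb; granulated sugar: 19 oz; honey: 4280 g

Scaling factor: 19/5 = 3.8.
mozzarella: 0.75 lb × 19/5 ≈ 3 lb
granulated sugar: 140 g × 19/5 ÷ 28.35 g/oz ≈ 19 oz
honey: (3 cup + 5 tbsp = 3.3125 cup) × 19/5 × 340 g/cup ≈ 4280 g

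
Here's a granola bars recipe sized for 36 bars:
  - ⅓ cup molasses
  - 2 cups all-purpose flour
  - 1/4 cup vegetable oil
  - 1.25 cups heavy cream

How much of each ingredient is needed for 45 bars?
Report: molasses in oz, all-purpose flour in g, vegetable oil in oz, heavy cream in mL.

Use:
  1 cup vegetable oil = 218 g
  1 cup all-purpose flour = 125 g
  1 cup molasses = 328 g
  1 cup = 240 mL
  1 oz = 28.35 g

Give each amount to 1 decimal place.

molasses: 4.8 oz; all-purpose flour: 312.5 g; vegetable oil: 2.4 oz; heavy cream: 375.0 mL

Scaling factor: 45/36 = 5/4 = 1.25.
molasses: 1/3 cup × 5/4 × 328 g/cup ÷ 28.35 g/oz ≈ 4.8 oz
all-purpose flour: 2 cup × 5/4 × 125 g/cup = 312.5 g
vegetable oil: 0.25 cup × 5/4 × 218 g/cup ÷ 28.35 g/oz ≈ 2.4 oz
heavy cream: 1.25 cup × 5/4 × 240 mL/cup = 375.0 mL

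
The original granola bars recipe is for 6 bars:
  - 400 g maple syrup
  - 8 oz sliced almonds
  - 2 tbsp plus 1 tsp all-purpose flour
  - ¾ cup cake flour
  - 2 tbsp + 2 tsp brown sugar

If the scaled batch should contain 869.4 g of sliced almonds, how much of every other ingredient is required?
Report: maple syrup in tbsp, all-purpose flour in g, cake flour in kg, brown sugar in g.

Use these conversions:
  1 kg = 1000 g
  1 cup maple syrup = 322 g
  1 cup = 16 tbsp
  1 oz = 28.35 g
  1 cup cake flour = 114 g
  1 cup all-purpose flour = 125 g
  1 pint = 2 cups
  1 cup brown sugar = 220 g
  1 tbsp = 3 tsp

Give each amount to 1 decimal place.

maple syrup: 76.2 tbsp; all-purpose flour: 69.9 g; cake flour: 0.3 kg; brown sugar: 140.6 g

The original recipe has 226.8 g of sliced almonds, so the scaling factor is 869.4 ÷ 226.8 = 23/6.
maple syrup: 400 g × 23/6 ÷ 322 g/cup × 16 tbsp/cup ≈ 76.2 tbsp
all-purpose flour: (2 tbsp + 1 tsp = 7/3 tbsp) × 23/6 ÷ 16 tbsp/cup × 125 g/cup ≈ 69.9 g
cake flour: 0.75 cup × 23/6 × 114 g/cup ÷ 1000 g/kg ≈ 0.3 kg
brown sugar: (2 tbsp + 2 tsp = 8/3 tbsp) × 23/6 ÷ 16 tbsp/cup × 220 g/cup ≈ 140.6 g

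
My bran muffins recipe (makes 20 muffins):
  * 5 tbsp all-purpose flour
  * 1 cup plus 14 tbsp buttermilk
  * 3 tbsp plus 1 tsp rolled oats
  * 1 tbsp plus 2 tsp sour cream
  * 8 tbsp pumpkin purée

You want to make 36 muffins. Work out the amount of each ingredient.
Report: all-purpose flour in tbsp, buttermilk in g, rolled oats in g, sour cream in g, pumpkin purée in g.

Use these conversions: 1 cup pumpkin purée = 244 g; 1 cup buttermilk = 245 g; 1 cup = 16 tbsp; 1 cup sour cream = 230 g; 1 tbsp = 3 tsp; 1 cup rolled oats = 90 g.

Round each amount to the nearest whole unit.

Scaling factor: 36/20 = 9/5 = 1.8.
all-purpose flour: 5 tbsp × 9/5 = 9 tbsp
buttermilk: (1 cup + 14 tbsp = 1.875 cup) × 9/5 × 245 g/cup ≈ 827 g
rolled oats: (3 tbsp + 1 tsp = 10/3 tbsp) × 9/5 ÷ 16 tbsp/cup × 90 g/cup ≈ 34 g
sour cream: (1 tbsp + 2 tsp = 5/3 tbsp) × 9/5 ÷ 16 tbsp/cup × 230 g/cup ≈ 43 g
pumpkin purée: 8 tbsp × 9/5 ÷ 16 tbsp/cup × 244 g/cup ≈ 220 g

all-purpose flour: 9 tbsp; buttermilk: 827 g; rolled oats: 34 g; sour cream: 43 g; pumpkin purée: 220 g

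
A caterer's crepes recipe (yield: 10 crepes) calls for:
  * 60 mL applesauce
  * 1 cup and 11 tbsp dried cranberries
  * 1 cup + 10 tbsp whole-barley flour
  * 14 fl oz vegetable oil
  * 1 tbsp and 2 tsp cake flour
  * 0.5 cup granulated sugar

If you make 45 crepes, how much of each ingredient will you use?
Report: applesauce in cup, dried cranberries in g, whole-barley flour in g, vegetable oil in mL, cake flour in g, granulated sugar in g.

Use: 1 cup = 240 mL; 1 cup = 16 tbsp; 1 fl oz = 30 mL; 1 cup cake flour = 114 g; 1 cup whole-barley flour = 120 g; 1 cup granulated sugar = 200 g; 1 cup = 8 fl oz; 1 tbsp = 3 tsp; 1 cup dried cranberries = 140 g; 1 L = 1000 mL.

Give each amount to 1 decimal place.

Scaling factor: 45/10 = 9/2 = 4.5.
applesauce: 60 mL × 9/2 ÷ 240 mL/cup ≈ 1.1 cup
dried cranberries: (1 cup + 11 tbsp = 1.6875 cup) × 9/2 × 140 g/cup ≈ 1063.1 g
whole-barley flour: (1 cup + 10 tbsp = 1.625 cup) × 9/2 × 120 g/cup = 877.5 g
vegetable oil: 14 fl oz × 9/2 × 30 mL/fl oz = 1890.0 mL
cake flour: (1 tbsp + 2 tsp = 5/3 tbsp) × 9/2 ÷ 16 tbsp/cup × 114 g/cup ≈ 53.4 g
granulated sugar: 0.5 cup × 9/2 × 200 g/cup = 450.0 g

applesauce: 1.1 cup; dried cranberries: 1063.1 g; whole-barley flour: 877.5 g; vegetable oil: 1890.0 mL; cake flour: 53.4 g; granulated sugar: 450.0 g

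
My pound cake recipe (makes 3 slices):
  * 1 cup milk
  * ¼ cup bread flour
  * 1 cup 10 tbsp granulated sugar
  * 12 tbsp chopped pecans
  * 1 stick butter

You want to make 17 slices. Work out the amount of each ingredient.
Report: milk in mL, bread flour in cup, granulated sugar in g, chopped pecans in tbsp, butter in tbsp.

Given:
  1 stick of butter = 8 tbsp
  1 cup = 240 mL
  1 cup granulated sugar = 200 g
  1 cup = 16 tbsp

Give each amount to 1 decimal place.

milk: 1360.0 mL; bread flour: 1.4 cup; granulated sugar: 1841.7 g; chopped pecans: 68.0 tbsp; butter: 45.3 tbsp

Scaling factor: 17/3.
milk: 1 cup × 17/3 × 240 mL/cup = 1360.0 mL
bread flour: 0.25 cup × 17/3 ≈ 1.4 cup
granulated sugar: (1 cup + 10 tbsp = 1.625 cup) × 17/3 × 200 g/cup ≈ 1841.7 g
chopped pecans: 12 tbsp × 17/3 = 68.0 tbsp
butter: 1 stick × 17/3 × 8 tbsp/stick ≈ 45.3 tbsp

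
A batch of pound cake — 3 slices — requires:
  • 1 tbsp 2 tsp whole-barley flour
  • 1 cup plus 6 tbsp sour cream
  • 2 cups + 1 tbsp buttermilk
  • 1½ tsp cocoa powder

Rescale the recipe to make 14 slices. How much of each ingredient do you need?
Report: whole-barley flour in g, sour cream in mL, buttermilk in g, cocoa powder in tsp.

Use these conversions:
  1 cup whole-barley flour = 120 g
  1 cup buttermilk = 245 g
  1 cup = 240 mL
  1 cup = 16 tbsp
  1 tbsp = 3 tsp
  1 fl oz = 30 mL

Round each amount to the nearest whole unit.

whole-barley flour: 58 g; sour cream: 1540 mL; buttermilk: 2358 g; cocoa powder: 7 tsp

Scaling factor: 14/3.
whole-barley flour: (1 tbsp + 2 tsp = 5/3 tbsp) × 14/3 ÷ 16 tbsp/cup × 120 g/cup ≈ 58 g
sour cream: (1 cup + 6 tbsp = 1.375 cup) × 14/3 × 240 mL/cup = 1540 mL
buttermilk: (2 cup + 1 tbsp = 2.0625 cup) × 14/3 × 245 g/cup ≈ 2358 g
cocoa powder: 1.5 tsp × 14/3 = 7 tsp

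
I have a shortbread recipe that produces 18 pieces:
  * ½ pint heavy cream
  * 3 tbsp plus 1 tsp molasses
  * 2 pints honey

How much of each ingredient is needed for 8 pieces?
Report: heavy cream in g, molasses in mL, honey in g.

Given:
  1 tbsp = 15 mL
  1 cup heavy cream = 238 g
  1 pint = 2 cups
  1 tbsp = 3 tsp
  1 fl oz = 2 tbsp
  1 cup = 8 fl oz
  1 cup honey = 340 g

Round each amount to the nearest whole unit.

Scaling factor: 8/18 = 4/9.
heavy cream: 0.5 pint × 4/9 × 2 cup/pint × 238 g/cup ≈ 106 g
molasses: (3 tbsp + 1 tsp = 10/3 tbsp) × 4/9 × 15 mL/tbsp ≈ 22 mL
honey: 2 pint × 4/9 × 2 cup/pint × 340 g/cup ≈ 604 g

heavy cream: 106 g; molasses: 22 mL; honey: 604 g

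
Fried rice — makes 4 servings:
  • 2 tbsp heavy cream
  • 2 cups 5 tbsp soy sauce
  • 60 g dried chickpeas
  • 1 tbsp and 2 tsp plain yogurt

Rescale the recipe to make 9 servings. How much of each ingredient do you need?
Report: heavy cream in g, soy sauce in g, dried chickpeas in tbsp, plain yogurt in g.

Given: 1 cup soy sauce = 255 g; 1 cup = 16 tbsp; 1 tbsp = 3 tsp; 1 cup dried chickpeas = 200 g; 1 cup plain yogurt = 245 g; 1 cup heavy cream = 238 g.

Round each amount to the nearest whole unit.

heavy cream: 67 g; soy sauce: 1327 g; dried chickpeas: 11 tbsp; plain yogurt: 57 g

Scaling factor: 9/4 = 2.25.
heavy cream: 2 tbsp × 9/4 ÷ 16 tbsp/cup × 238 g/cup ≈ 67 g
soy sauce: (2 cup + 5 tbsp = 2.3125 cup) × 9/4 × 255 g/cup ≈ 1327 g
dried chickpeas: 60 g × 9/4 ÷ 200 g/cup × 16 tbsp/cup ≈ 11 tbsp
plain yogurt: (1 tbsp + 2 tsp = 5/3 tbsp) × 9/4 ÷ 16 tbsp/cup × 245 g/cup ≈ 57 g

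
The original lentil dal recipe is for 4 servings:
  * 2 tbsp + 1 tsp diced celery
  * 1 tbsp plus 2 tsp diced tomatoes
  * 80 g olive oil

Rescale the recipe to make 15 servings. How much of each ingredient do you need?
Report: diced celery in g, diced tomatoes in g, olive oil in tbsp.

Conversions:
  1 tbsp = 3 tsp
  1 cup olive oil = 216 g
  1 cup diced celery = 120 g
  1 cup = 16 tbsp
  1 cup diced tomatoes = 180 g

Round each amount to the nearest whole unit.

diced celery: 66 g; diced tomatoes: 70 g; olive oil: 22 tbsp

Scaling factor: 15/4 = 3.75.
diced celery: (2 tbsp + 1 tsp = 7/3 tbsp) × 15/4 ÷ 16 tbsp/cup × 120 g/cup ≈ 66 g
diced tomatoes: (1 tbsp + 2 tsp = 5/3 tbsp) × 15/4 ÷ 16 tbsp/cup × 180 g/cup ≈ 70 g
olive oil: 80 g × 15/4 ÷ 216 g/cup × 16 tbsp/cup ≈ 22 tbsp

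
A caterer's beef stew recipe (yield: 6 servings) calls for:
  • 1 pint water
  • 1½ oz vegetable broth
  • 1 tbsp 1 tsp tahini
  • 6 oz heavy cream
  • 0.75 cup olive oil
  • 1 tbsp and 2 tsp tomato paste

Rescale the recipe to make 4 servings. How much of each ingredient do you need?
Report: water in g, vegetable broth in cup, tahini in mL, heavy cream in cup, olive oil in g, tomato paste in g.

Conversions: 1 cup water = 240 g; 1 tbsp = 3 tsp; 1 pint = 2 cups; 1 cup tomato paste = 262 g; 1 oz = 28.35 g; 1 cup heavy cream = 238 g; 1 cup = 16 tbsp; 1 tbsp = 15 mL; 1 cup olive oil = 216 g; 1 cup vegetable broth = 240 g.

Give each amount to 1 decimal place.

Scaling factor: 4/6 = 2/3.
water: 1 pint × 2/3 × 2 cup/pint × 240 g/cup = 320.0 g
vegetable broth: 1.5 oz × 2/3 × 28.35 g/oz ÷ 240 g/cup ≈ 0.1 cup
tahini: (1 tbsp + 1 tsp = 4/3 tbsp) × 2/3 × 15 mL/tbsp ≈ 13.3 mL
heavy cream: 6 oz × 2/3 × 28.35 g/oz ÷ 238 g/cup ≈ 0.5 cup
olive oil: 0.75 cup × 2/3 × 216 g/cup = 108.0 g
tomato paste: (1 tbsp + 2 tsp = 5/3 tbsp) × 2/3 ÷ 16 tbsp/cup × 262 g/cup ≈ 18.2 g

water: 320.0 g; vegetable broth: 0.1 cup; tahini: 13.3 mL; heavy cream: 0.5 cup; olive oil: 108.0 g; tomato paste: 18.2 g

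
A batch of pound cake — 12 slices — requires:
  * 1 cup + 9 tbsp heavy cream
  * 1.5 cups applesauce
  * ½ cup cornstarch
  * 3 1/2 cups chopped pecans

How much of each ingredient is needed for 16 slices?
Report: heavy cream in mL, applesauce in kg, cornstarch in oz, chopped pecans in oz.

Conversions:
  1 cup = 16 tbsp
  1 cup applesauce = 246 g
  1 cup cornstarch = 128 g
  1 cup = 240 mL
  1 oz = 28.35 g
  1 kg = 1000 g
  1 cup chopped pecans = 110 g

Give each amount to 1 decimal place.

heavy cream: 500.0 mL; applesauce: 0.5 kg; cornstarch: 3.0 oz; chopped pecans: 18.1 oz

Scaling factor: 16/12 = 4/3.
heavy cream: (1 cup + 9 tbsp = 1.5625 cup) × 4/3 × 240 mL/cup = 500.0 mL
applesauce: 1.5 cup × 4/3 × 246 g/cup ÷ 1000 g/kg ≈ 0.5 kg
cornstarch: 0.5 cup × 4/3 × 128 g/cup ÷ 28.35 g/oz ≈ 3.0 oz
chopped pecans: 3.5 cup × 4/3 × 110 g/cup ÷ 28.35 g/oz ≈ 18.1 oz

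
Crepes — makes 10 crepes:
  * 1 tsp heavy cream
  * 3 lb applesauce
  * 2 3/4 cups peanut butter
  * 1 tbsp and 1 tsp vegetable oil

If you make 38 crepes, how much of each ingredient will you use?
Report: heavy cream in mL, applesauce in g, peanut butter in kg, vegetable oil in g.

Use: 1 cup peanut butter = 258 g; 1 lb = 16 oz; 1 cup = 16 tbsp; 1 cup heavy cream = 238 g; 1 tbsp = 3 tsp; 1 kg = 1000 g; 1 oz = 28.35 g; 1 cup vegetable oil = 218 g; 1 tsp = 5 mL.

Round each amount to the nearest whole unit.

heavy cream: 19 mL; applesauce: 5171 g; peanut butter: 3 kg; vegetable oil: 69 g

Scaling factor: 38/10 = 19/5 = 3.8.
heavy cream: 1 tsp × 19/5 × 5 mL/tsp = 19 mL
applesauce: 3 lb × 19/5 × 16 oz/lb × 28.35 g/oz ≈ 5171 g
peanut butter: 2.75 cup × 19/5 × 258 g/cup ÷ 1000 g/kg ≈ 3 kg
vegetable oil: (1 tbsp + 1 tsp = 4/3 tbsp) × 19/5 ÷ 16 tbsp/cup × 218 g/cup ≈ 69 g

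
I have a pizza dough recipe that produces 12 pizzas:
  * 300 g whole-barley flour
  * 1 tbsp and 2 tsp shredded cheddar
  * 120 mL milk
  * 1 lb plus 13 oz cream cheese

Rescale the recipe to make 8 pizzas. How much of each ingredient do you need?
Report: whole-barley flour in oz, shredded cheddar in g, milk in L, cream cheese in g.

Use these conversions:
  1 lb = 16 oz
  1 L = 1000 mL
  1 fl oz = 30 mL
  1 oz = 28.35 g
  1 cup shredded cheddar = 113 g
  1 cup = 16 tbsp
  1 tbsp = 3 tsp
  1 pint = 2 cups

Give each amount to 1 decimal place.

whole-barley flour: 7.1 oz; shredded cheddar: 7.8 g; milk: 0.1 L; cream cheese: 548.1 g

Scaling factor: 8/12 = 2/3.
whole-barley flour: 300 g × 2/3 ÷ 28.35 g/oz ≈ 7.1 oz
shredded cheddar: (1 tbsp + 2 tsp = 5/3 tbsp) × 2/3 ÷ 16 tbsp/cup × 113 g/cup ≈ 7.8 g
milk: 120 mL × 2/3 ÷ 1000 mL/L ≈ 0.1 L
cream cheese: (1 lb + 13 oz = 1.8125 lb) × 2/3 × 16 oz/lb × 28.35 g/oz = 548.1 g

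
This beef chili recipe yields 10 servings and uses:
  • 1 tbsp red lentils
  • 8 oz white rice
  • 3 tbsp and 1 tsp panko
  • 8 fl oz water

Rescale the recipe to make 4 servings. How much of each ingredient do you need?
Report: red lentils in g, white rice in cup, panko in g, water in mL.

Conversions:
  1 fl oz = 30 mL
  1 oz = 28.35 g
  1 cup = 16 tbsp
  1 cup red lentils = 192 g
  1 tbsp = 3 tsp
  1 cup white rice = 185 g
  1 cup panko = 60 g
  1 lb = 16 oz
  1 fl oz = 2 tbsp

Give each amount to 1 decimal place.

red lentils: 4.8 g; white rice: 0.5 cup; panko: 5.0 g; water: 96.0 mL

Scaling factor: 4/10 = 2/5 = 0.4.
red lentils: 1 tbsp × 2/5 ÷ 16 tbsp/cup × 192 g/cup = 4.8 g
white rice: 8 oz × 2/5 × 28.35 g/oz ÷ 185 g/cup ≈ 0.5 cup
panko: (3 tbsp + 1 tsp = 10/3 tbsp) × 2/5 ÷ 16 tbsp/cup × 60 g/cup = 5.0 g
water: 8 fl oz × 2/5 × 30 mL/fl oz = 96.0 mL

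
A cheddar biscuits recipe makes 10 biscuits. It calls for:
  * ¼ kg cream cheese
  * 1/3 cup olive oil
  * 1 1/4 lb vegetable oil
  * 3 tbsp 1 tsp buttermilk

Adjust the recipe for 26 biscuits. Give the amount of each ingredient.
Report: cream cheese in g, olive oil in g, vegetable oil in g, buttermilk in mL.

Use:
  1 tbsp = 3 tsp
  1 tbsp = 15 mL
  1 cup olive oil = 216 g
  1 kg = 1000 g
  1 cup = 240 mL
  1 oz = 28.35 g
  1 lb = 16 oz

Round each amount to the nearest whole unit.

Scaling factor: 26/10 = 13/5 = 2.6.
cream cheese: 0.25 kg × 13/5 × 1000 g/kg = 650 g
olive oil: 1/3 cup × 13/5 × 216 g/cup ≈ 187 g
vegetable oil: 1.25 lb × 13/5 × 16 oz/lb × 28.35 g/oz ≈ 1474 g
buttermilk: (3 tbsp + 1 tsp = 10/3 tbsp) × 13/5 × 15 mL/tbsp = 130 mL

cream cheese: 650 g; olive oil: 187 g; vegetable oil: 1474 g; buttermilk: 130 mL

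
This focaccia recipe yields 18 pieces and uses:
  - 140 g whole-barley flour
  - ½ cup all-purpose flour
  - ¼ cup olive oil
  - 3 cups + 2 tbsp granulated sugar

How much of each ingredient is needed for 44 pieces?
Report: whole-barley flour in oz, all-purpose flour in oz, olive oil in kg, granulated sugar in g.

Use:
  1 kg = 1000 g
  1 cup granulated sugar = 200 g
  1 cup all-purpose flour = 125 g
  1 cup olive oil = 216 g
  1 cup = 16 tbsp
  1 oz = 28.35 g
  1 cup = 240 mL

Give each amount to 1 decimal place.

whole-barley flour: 12.1 oz; all-purpose flour: 5.4 oz; olive oil: 0.1 kg; granulated sugar: 1527.8 g

Scaling factor: 44/18 = 22/9.
whole-barley flour: 140 g × 22/9 ÷ 28.35 g/oz ≈ 12.1 oz
all-purpose flour: 0.5 cup × 22/9 × 125 g/cup ÷ 28.35 g/oz ≈ 5.4 oz
olive oil: 0.25 cup × 22/9 × 216 g/cup ÷ 1000 g/kg ≈ 0.1 kg
granulated sugar: (3 cup + 2 tbsp = 3.125 cup) × 22/9 × 200 g/cup ≈ 1527.8 g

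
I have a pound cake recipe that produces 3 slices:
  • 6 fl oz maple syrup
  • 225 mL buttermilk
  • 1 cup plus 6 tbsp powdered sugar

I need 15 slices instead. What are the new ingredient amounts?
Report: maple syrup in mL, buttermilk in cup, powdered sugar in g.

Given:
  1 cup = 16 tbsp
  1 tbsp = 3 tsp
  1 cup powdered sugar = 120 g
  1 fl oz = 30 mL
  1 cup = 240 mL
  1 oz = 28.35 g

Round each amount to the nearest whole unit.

maple syrup: 900 mL; buttermilk: 5 cup; powdered sugar: 825 g

Scaling factor: 15/3 = 5.
maple syrup: 6 fl oz × 5 × 30 mL/fl oz = 900 mL
buttermilk: 225 mL × 5 ÷ 240 mL/cup ≈ 5 cup
powdered sugar: (1 cup + 6 tbsp = 1.375 cup) × 5 × 120 g/cup = 825 g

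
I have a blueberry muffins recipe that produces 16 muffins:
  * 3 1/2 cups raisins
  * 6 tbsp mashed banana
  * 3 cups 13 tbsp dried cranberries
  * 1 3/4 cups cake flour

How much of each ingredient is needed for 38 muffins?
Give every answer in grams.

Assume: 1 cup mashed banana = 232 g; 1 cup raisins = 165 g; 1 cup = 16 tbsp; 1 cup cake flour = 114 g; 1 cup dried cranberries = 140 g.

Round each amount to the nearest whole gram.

Scaling factor: 38/16 = 19/8 = 2.375.
raisins: 3.5 cup × 19/8 × 165 g/cup ≈ 1372 g
mashed banana: 6 tbsp × 19/8 ÷ 16 tbsp/cup × 232 g/cup ≈ 207 g
dried cranberries: (3 cup + 13 tbsp = 3.8125 cup) × 19/8 × 140 g/cup ≈ 1268 g
cake flour: 1.75 cup × 19/8 × 114 g/cup ≈ 474 g

raisins: 1372 g; mashed banana: 207 g; dried cranberries: 1268 g; cake flour: 474 g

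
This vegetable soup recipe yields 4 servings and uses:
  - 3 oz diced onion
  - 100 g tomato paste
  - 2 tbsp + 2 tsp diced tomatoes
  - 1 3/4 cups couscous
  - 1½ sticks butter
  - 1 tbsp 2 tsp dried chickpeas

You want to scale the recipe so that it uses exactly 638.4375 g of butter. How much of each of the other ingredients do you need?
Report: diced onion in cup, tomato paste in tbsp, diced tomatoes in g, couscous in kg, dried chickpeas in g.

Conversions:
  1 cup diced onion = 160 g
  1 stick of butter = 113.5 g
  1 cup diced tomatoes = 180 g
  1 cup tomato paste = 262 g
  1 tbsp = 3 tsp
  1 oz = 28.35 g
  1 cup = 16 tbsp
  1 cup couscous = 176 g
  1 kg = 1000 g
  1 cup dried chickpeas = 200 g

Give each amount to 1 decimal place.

The original recipe has 170.25 g of butter, so the scaling factor is 638.4375 ÷ 170.25 = 15/4 = 3.75.
diced onion: 3 oz × 15/4 × 28.35 g/oz ÷ 160 g/cup ≈ 2.0 cup
tomato paste: 100 g × 15/4 ÷ 262 g/cup × 16 tbsp/cup ≈ 22.9 tbsp
diced tomatoes: (2 tbsp + 2 tsp = 8/3 tbsp) × 15/4 ÷ 16 tbsp/cup × 180 g/cup = 112.5 g
couscous: 1.75 cup × 15/4 × 176 g/cup ÷ 1000 g/kg ≈ 1.2 kg
dried chickpeas: (1 tbsp + 2 tsp = 5/3 tbsp) × 15/4 ÷ 16 tbsp/cup × 200 g/cup ≈ 78.1 g

diced onion: 2.0 cup; tomato paste: 22.9 tbsp; diced tomatoes: 112.5 g; couscous: 1.2 kg; dried chickpeas: 78.1 g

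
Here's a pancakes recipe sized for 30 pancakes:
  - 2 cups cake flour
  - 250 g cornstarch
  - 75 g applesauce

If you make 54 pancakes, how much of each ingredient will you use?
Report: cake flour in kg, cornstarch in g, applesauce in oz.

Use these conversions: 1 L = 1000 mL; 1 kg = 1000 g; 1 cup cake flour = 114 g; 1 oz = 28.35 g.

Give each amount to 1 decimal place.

Scaling factor: 54/30 = 9/5 = 1.8.
cake flour: 2 cup × 9/5 × 114 g/cup ÷ 1000 g/kg ≈ 0.4 kg
cornstarch: 250 g × 9/5 = 450.0 g
applesauce: 75 g × 9/5 ÷ 28.35 g/oz ≈ 4.8 oz

cake flour: 0.4 kg; cornstarch: 450.0 g; applesauce: 4.8 oz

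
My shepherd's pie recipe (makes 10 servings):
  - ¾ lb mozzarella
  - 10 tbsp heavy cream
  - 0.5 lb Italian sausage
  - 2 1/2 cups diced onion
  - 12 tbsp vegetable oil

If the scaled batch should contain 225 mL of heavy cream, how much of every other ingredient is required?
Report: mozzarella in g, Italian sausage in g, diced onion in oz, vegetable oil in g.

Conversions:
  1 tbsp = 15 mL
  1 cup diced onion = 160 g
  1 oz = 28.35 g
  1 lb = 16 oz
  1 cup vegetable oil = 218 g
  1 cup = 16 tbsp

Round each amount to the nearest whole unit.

The original recipe has 150 mL of heavy cream, so the scaling factor is 225 ÷ 150 = 3/2 = 1.5.
mozzarella: 0.75 lb × 3/2 × 16 oz/lb × 28.35 g/oz ≈ 510 g
Italian sausage: 0.5 lb × 3/2 × 16 oz/lb × 28.35 g/oz ≈ 340 g
diced onion: 2.5 cup × 3/2 × 160 g/cup ÷ 28.35 g/oz ≈ 21 oz
vegetable oil: 12 tbsp × 3/2 ÷ 16 tbsp/cup × 218 g/cup ≈ 245 g

mozzarella: 510 g; Italian sausage: 340 g; diced onion: 21 oz; vegetable oil: 245 g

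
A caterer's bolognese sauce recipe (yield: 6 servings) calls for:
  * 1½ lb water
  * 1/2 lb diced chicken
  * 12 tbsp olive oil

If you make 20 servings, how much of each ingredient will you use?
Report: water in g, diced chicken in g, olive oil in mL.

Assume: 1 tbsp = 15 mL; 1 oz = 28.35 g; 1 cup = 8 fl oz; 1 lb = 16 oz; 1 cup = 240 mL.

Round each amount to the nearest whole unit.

Scaling factor: 20/6 = 10/3.
water: 1.5 lb × 10/3 × 16 oz/lb × 28.35 g/oz = 2268 g
diced chicken: 0.5 lb × 10/3 × 16 oz/lb × 28.35 g/oz = 756 g
olive oil: 12 tbsp × 10/3 × 15 mL/tbsp = 600 mL

water: 2268 g; diced chicken: 756 g; olive oil: 600 mL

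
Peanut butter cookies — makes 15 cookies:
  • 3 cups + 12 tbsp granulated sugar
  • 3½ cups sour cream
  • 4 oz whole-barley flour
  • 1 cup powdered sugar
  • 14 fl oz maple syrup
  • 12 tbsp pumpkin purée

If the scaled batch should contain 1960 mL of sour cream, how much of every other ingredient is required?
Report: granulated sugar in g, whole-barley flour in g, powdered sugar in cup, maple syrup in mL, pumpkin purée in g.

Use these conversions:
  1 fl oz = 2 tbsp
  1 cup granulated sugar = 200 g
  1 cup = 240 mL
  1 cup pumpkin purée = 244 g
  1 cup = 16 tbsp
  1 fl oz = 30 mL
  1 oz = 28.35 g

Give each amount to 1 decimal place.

The original recipe has 840 mL of sour cream, so the scaling factor is 1960 ÷ 840 = 7/3.
granulated sugar: (3 cup + 12 tbsp = 3.75 cup) × 7/3 × 200 g/cup = 1750.0 g
whole-barley flour: 4 oz × 7/3 × 28.35 g/oz = 264.6 g
powdered sugar: 1 cup × 7/3 ≈ 2.3 cup
maple syrup: 14 fl oz × 7/3 × 30 mL/fl oz = 980.0 mL
pumpkin purée: 12 tbsp × 7/3 ÷ 16 tbsp/cup × 244 g/cup = 427.0 g

granulated sugar: 1750.0 g; whole-barley flour: 264.6 g; powdered sugar: 2.3 cup; maple syrup: 980.0 mL; pumpkin purée: 427.0 g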